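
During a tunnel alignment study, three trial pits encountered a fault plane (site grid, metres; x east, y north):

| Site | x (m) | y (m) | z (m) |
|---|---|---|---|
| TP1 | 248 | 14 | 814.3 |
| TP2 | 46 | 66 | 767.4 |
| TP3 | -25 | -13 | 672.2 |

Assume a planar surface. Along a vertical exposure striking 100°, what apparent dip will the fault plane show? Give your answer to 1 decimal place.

16.3°

Two edge vectors: TP1→TP2 = (-202, 52, -46.9), TP1→TP3 = (-273, -27, -142.1).
Normal n = (TP1→TP2) × (TP1→TP3) = (-8655.5, -15900.5, 19650).
So ∂z/∂x = −n_x/n_z = 0.44048 and ∂z/∂y = −n_y/n_z = 0.80919.
Unit vector along 100° is (sin 100°, cos 100°) = (0.9848, -0.1736).
Slope in that direction = a·(0.9848) + b·(-0.1736) = 0.29328.
Apparent dip = arctan|0.29328| = 16.3° (true dip is 42.7°, so apparent ≤ true as expected).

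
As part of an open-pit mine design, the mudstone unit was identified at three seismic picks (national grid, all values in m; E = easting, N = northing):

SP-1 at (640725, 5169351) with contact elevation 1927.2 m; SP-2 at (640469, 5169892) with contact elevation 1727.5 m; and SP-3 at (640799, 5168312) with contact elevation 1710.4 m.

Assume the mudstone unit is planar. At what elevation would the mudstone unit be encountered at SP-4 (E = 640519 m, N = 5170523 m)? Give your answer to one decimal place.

Two edge vectors: SP-1→SP-2 = (-256, 541, -199.7), SP-1→SP-3 = (74, -1039, -216.8).
Normal n = (SP-1→SP-2) × (SP-1→SP-3) = (-324777.1, -70278.6, 225950).
So ∂z/∂E = −n_x/n_z = 1.437384820 and ∂z/∂N = −n_y/n_z = 0.311036070.
Intercept c from SP-1: 1927.2 − 920968.39 − 1607854.62 = −2526895.81.
At (640519, 5170523): z = 920672.3 + 1608219.2 − 2526895.81 = 1995.6 m.

1995.6 m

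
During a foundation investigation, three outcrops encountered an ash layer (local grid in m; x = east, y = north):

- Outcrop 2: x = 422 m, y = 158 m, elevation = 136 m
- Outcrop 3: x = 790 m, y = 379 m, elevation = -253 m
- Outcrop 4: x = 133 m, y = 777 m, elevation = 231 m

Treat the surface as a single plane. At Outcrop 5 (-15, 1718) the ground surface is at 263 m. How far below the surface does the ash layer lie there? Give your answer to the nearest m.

Two edge vectors: Outcrop 2→Outcrop 3 = (368, 221, -389), Outcrop 2→Outcrop 4 = (-289, 619, 95).
Normal n = (Outcrop 2→Outcrop 3) × (Outcrop 2→Outcrop 4) = (261786, 77461, 291661).
So ∂z/∂x = −n_x/n_z = −0.89757 and ∂z/∂y = −n_y/n_z = −0.26559.
Intercept c from Outcrop 2: 136 + 378.77 + 41.96 = 556.74.
At (-15, 1718): z_contact = 13.5 − 456.3 + 556.74 = 113.9 m.
Depth below ground = 263 − 113.9 = 149 m.

149 m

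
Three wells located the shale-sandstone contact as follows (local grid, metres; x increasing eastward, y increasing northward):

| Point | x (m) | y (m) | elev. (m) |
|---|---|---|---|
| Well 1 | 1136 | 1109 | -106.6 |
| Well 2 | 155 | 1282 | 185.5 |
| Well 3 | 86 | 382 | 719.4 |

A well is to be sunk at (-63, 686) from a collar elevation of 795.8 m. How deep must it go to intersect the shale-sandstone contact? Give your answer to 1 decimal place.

Let the plane be z = a·x + b·y + c.
Well 2−Well 1: −981a + 173b = 292.1;  Well 3−Well 1: −1050a − 727b = 826.
Solving gives a = −0.397005, b = −0.562785.
Then c = -106.6 − a·1136 − b·1109 = 968.53.
At (-63, 686): z_contact = 25.01 − 386.07 + 968.53 = 607.47 m.
Depth below ground = 795.8 − 607.47 = 188.3 m.

188.3 m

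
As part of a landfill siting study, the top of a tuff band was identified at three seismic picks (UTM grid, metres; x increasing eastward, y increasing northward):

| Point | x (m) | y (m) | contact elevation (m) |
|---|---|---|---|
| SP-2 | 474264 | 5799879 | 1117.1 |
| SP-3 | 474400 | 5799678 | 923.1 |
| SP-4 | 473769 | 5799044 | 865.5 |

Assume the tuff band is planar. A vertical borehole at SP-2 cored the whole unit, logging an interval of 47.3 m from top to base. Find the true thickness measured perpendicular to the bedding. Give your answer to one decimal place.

Let the plane be z = a·x + b·y + c.
SP-3−SP-2: 136a − 201b = −194;  SP-4−SP-2: −495a − 835b = −251.6.
Solving gives a = −0.52296, b = 0.61133.
|∇z| = √(a²+b²) = 0.80449, so dip δ = arctan(0.80449) = 38.82°.
True thickness = vertical thickness × cos δ = 47.3 × cos 38.82° = 36.9 m.

36.9 m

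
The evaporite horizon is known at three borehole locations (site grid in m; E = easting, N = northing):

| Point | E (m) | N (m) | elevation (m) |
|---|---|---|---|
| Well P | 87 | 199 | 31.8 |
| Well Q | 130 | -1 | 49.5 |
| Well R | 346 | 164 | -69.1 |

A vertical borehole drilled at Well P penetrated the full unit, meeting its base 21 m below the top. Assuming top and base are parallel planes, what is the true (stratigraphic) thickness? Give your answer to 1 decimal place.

Let the plane be z = a·E + b·N + c.
Well Q−Well P: 43a − 200b = 17.7;  Well R−Well P: 259a − 35b = −100.9.
Solving gives a = −0.41355, b = −0.17741.
|∇z| = √(a²+b²) = 0.45000, so dip δ = arctan(0.45000) = 24.23°.
True thickness = vertical thickness × cos δ = 21 × cos 24.23° = 19.2 m.

19.2 m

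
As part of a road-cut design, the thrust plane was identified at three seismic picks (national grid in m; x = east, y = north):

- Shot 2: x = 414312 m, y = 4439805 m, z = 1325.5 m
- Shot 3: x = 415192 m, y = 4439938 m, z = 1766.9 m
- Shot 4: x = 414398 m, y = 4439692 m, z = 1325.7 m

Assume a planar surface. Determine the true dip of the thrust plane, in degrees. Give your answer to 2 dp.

Two edge vectors: Shot 2→Shot 3 = (880, 133, 441.4), Shot 2→Shot 4 = (86, -113, 0.2).
Normal n = (Shot 2→Shot 3) × (Shot 2→Shot 4) = (49904.8, 37784.4, -110878).
So ∂z/∂x = −n_x/n_z = 0.45009 and ∂z/∂y = −n_y/n_z = 0.34077.
Gradient magnitude |∇z| = √(a² + b²) = √(0.20258 + 0.11613) = 0.56454.
True dip = arctan(0.56454) = 29.45°, dipping toward SW (azimuth ≈ 233°).

29.45°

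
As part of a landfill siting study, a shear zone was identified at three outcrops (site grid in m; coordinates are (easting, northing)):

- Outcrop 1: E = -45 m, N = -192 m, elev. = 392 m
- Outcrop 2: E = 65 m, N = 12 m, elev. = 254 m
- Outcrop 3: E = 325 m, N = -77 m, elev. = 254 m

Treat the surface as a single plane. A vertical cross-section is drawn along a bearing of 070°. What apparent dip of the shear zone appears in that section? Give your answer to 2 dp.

Two edge vectors: Outcrop 1→Outcrop 2 = (110, 204, -138), Outcrop 1→Outcrop 3 = (370, 115, -138).
Normal n = (Outcrop 1→Outcrop 2) × (Outcrop 1→Outcrop 3) = (-12282, -35880, -62830).
So ∂z/∂E = −n_x/n_z = −0.19548 and ∂z/∂N = −n_y/n_z = −0.57106.
Unit vector along 070° is (sin 70°, cos 70°) = (0.9397, 0.3420).
Slope in that direction = a·(0.9397) + b·(0.3420) = −0.37901.
Apparent dip = arctan|0.37901| = 20.76° (true dip is 31.1°, so apparent ≤ true as expected).

20.76°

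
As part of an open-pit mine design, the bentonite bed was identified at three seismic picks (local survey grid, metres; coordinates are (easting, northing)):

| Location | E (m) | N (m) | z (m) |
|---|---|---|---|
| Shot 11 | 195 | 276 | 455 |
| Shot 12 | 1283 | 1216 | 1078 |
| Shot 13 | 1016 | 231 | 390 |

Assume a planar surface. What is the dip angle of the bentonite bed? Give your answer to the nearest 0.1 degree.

35.4°

Let the plane be z = a·E + b·N + c.
Shot 12−Shot 11: 1088a + 940b = 623;  Shot 13−Shot 11: 821a − 45b = −65.
Solving gives a = −0.04029, b = 0.70940.
Gradient magnitude |∇z| = √(a² + b²) = √(0.00162 + 0.50325) = 0.71054.
True dip = arctan(0.71054) = 35.4°, dipping toward S (azimuth ≈ 177°).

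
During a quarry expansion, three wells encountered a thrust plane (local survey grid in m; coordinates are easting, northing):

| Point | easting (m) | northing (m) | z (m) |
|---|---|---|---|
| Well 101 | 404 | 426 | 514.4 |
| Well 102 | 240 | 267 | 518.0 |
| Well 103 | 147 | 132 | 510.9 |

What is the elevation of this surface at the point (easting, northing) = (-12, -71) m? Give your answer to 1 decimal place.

504.4 m

Two edge vectors: Well 101→Well 102 = (-164, -159, 3.6), Well 101→Well 103 = (-257, -294, -3.5).
Normal n = (Well 101→Well 102) × (Well 101→Well 103) = (1614.9, -1499.2, 7353).
So ∂z/∂easting = −n_x/n_z = −0.21962 and ∂z/∂northing = −n_y/n_z = 0.20389.
Intercept c from Well 101: 514.4 + 88.73 − 86.86 = 516.27.
At (-12, -71): z = 2.6 − 14.5 + 516.27 = 504.4 m.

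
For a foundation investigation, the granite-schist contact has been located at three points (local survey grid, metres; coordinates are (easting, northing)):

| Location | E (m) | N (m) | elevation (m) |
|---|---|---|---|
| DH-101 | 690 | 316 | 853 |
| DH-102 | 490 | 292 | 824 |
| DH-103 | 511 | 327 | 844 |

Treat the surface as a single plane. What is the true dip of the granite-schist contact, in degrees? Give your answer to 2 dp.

Two edge vectors: DH-101→DH-102 = (-200, -24, -29), DH-101→DH-103 = (-179, 11, -9).
Normal n = (DH-101→DH-102) × (DH-101→DH-103) = (535, 3391, -6496).
So ∂z/∂E = −n_x/n_z = 0.08236 and ∂z/∂N = −n_y/n_z = 0.52201.
Gradient magnitude |∇z| = √(a² + b²) = √(0.00678 + 0.27250) = 0.52847.
True dip = arctan(0.52847) = 27.86°, dipping toward S (azimuth ≈ 189°).

27.86°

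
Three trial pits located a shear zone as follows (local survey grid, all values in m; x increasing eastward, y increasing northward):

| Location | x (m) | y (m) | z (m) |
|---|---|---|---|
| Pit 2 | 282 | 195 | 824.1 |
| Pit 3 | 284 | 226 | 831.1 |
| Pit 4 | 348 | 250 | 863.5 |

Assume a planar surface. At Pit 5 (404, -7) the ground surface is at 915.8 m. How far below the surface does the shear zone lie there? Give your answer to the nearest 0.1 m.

79.0 m

Two edge vectors: Pit 2→Pit 3 = (2, 31, 7), Pit 2→Pit 4 = (66, 55, 39.4).
Normal n = (Pit 2→Pit 3) × (Pit 2→Pit 4) = (836.4, 383.2, -1936).
So ∂z/∂x = −n_x/n_z = 0.43202 and ∂z/∂y = −n_y/n_z = 0.19793.
Intercept c from Pit 2: 824.1 − 121.83 − 38.60 = 663.67.
At (404, -7): z_contact = 174.54 − 1.39 + 663.67 = 836.82 m.
Depth below ground = 915.8 − 836.82 = 79.0 m.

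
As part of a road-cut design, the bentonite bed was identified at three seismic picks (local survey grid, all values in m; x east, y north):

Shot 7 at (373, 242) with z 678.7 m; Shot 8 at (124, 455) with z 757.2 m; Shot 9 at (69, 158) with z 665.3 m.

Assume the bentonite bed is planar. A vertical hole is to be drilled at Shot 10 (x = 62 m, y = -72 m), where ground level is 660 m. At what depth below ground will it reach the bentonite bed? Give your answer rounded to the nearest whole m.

67 m

Two edge vectors: Shot 7→Shot 8 = (-249, 213, 78.5), Shot 7→Shot 9 = (-304, -84, -13.4).
Normal n = (Shot 7→Shot 8) × (Shot 7→Shot 9) = (3739.8, -27200.6, 85668).
So ∂z/∂x = −n_x/n_z = −0.04365 and ∂z/∂y = −n_y/n_z = 0.31751.
Intercept c from Shot 7: 678.7 + 16.28 − 76.84 = 618.15.
At (62, -72): z_contact = −2.7 − 22.9 + 618.15 = 592.6 m.
Depth below ground = 660 − 592.6 = 67 m.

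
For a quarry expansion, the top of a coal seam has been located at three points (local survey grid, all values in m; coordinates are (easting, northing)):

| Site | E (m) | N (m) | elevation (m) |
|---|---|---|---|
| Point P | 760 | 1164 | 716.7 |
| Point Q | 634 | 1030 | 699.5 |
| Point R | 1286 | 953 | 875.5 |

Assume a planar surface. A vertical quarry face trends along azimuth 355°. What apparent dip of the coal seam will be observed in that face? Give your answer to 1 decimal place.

7.7°

Let the plane be z = a·E + b·N + c.
Point Q−Point P: −126a − 134b = −17.2;  Point R−Point P: 526a − 211b = 158.8.
Solving gives a = 0.25660, b = −0.11292.
Unit vector along 355° is (sin 355°, cos 355°) = (-0.0872, 0.9962).
Slope in that direction = a·(-0.0872) + b·(0.9962) = −0.13486.
Apparent dip = arctan|0.13486| = 7.7° (true dip is 15.7°, so apparent ≤ true as expected).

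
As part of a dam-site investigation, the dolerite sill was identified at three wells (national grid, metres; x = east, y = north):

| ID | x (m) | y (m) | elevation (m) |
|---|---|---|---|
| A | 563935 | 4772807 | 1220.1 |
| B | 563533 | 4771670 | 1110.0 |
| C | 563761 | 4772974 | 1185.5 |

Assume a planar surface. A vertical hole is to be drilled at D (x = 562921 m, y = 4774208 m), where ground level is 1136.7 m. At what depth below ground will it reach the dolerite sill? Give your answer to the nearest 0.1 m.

109.8 m

Let the plane be z = a·x + b·y + c.
B−A: −402a − 1137b = −110.1;  C−A: −174a + 167b = −34.6.
Solving gives a = 0.217860378, b = 0.019806621.
Then c = 1220.1 − a·563935 − b·4772807 = −216172.17.
At (562921, 4774208): z_contact = 122638.18 + 94560.93 − 216172.17 = 1026.94 m.
Depth below ground = 1136.7 − 1026.94 = 109.8 m.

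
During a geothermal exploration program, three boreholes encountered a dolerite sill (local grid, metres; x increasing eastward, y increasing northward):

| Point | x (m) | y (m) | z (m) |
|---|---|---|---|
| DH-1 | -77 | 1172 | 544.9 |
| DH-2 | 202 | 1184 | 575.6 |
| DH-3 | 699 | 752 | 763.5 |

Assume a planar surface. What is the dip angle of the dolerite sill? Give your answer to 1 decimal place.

Let the plane be z = a·x + b·y + c.
DH-2−DH-1: 279a + 12b = 30.7;  DH-3−DH-1: 776a − 420b = 218.6.
Solving gives a = 0.12267, b = −0.29382.
Gradient magnitude |∇z| = √(a² + b²) = √(0.01505 + 0.08633) = 0.31840.
True dip = arctan(0.31840) = 17.7°, dipping toward NNW (azimuth ≈ 337°).

17.7°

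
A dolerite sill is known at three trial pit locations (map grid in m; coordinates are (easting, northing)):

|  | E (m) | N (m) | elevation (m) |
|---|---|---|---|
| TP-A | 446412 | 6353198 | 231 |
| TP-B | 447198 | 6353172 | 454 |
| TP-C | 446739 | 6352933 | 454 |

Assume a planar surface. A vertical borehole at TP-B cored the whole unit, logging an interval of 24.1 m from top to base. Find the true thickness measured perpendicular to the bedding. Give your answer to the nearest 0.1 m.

20.9 m

Let the plane be z = a·E + b·N + c.
TP-B−TP-A: 786a − 26b = 223;  TP-C−TP-A: 327a − 265b = 223.
Solving gives a = 0.26677, b = −0.51233.
|∇z| = √(a²+b²) = 0.57762, so dip δ = arctan(0.57762) = 30.01°.
True thickness = vertical thickness × cos δ = 24.1 × cos 30.01° = 20.9 m.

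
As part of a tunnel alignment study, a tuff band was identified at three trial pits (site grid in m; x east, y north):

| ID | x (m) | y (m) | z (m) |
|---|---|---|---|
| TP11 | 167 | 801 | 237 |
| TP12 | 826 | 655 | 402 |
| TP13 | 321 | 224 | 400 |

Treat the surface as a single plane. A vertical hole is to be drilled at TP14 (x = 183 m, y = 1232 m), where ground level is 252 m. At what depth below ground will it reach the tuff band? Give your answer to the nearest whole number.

111 m

Let the plane be z = a·x + b·y + c.
TP12−TP11: 659a − 146b = 165;  TP13−TP11: 154a − 577b = 163.
Solving gives a = 0.19960, b = −0.22922.
Then c = 237 − a·167 − b·801 = 387.28.
At (183, 1232): z_contact = 36.5 − 282.4 + 387.28 = 141.4 m.
Depth below ground = 252 − 141.4 = 111 m.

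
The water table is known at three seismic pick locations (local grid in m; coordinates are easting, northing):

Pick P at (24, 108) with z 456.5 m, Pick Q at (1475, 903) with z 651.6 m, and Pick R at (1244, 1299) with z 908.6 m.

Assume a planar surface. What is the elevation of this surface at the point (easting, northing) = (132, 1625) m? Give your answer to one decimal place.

Let the plane be z = a·easting + b·northing + c.
Pick Q−Pick P: 1451a + 795b = 195.1;  Pick R−Pick P: 1220a + 1191b = 452.1.
Solving gives a = −0.167566, b = 0.551243.
Then c = 456.5 − a·24 − b·108 = 400.99.
At (132, 1625): z = −22.1 + 895.8 + 400.99 = 1274.6 m.

1274.6 m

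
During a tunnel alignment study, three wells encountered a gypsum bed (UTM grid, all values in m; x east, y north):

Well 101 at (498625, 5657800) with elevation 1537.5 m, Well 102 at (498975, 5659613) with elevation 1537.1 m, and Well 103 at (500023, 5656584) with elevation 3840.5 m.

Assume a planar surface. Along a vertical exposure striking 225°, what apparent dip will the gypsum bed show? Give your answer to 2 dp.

38.82°

Let the plane be z = a·x + b·y + c.
Well 102−Well 101: 350a + 1813b = −0.4;  Well 103−Well 101: 1398a − 1216b = 2303.
Solving gives a = 1.41034, b = −0.27249.
Unit vector along 225° is (sin 225°, cos 225°) = (-0.7071, -0.7071).
Slope in that direction = a·(-0.7071) + b·(-0.7071) = −0.80458.
Apparent dip = arctan|0.80458| = 38.82° (true dip is 55.2°, so apparent ≤ true as expected).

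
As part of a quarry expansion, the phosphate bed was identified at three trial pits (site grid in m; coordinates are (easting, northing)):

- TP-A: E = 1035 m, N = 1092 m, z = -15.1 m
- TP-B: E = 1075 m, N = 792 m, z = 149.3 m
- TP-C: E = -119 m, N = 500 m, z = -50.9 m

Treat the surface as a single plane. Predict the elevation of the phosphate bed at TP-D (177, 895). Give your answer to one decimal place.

Let the plane be z = a·E + b·N + c.
TP-B−TP-A: 40a − 300b = 164.4;  TP-C−TP-A: −1154a − 592b = −35.8.
Solving gives a = 0.292162, b = −0.509045.
Then c = -15.1 − a·1035 − b·1092 = 238.39.
At (177, 895): z = 51.7 − 455.6 + 238.39 = -165.5 m.

-165.5 m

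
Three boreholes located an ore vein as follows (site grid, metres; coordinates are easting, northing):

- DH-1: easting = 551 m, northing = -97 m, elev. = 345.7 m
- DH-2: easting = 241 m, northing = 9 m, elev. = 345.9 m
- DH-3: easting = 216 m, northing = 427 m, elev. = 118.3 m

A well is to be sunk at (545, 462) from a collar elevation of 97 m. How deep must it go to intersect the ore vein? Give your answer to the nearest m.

61 m

Two edge vectors: DH-1→DH-2 = (-310, 106, 0.2), DH-1→DH-3 = (-335, 524, -227.4).
Normal n = (DH-1→DH-2) × (DH-1→DH-3) = (-24209.2, -70561, -126930).
So ∂z/∂easting = −n_x/n_z = −0.19073 and ∂z/∂northing = −n_y/n_z = −0.55590.
Intercept c from DH-1: 345.7 + 105.09 − 53.92 = 396.87.
At (545, 462): z_contact = −103.9 − 256.8 + 396.87 = 36.1 m.
Depth below ground = 97 − 36.1 = 61 m.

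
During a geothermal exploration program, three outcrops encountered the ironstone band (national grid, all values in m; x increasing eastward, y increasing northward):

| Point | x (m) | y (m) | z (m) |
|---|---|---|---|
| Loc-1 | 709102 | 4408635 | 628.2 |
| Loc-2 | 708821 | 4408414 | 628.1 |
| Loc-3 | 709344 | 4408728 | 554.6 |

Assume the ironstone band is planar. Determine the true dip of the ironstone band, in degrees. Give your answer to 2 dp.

Two edge vectors: Loc-1→Loc-2 = (-281, -221, -0.1), Loc-1→Loc-3 = (242, 93, -73.6).
Normal n = (Loc-1→Loc-2) × (Loc-1→Loc-3) = (16274.9, -20705.8, 27349).
So ∂z/∂x = −n_x/n_z = −0.59508 and ∂z/∂y = −n_y/n_z = 0.75710.
Gradient magnitude |∇z| = √(a² + b²) = √(0.35412 + 0.57319) = 0.96297.
True dip = arctan(0.96297) = 43.92°, dipping toward SE (azimuth ≈ 142°).

43.92°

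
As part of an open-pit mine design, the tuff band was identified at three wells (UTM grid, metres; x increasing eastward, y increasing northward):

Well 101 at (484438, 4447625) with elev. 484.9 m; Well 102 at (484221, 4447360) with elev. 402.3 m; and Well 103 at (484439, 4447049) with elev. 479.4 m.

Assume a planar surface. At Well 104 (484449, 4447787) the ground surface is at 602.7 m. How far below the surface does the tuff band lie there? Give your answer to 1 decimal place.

112.1 m

Let the plane be z = a·x + b·y + c.
Well 102−Well 101: −217a − 265b = −82.6;  Well 103−Well 101: 1a − 576b = −5.5.
Solving gives a = 0.368203773, b = 0.010187854.
Then c = 484.9 − a·484438 − b·4447625 = −223198.75.
At (484449, 4447787): z_contact = 178375.95 + 45313.40 − 223198.75 = 490.60 m.
Depth below ground = 602.7 − 490.60 = 112.1 m.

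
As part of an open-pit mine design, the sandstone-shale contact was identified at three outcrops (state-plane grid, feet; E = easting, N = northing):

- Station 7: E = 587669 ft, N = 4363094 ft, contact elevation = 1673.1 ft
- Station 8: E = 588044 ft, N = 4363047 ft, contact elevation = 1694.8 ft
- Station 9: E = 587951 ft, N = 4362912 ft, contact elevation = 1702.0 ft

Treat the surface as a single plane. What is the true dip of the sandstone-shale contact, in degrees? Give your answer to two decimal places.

5.59°

Let the plane be z = a·E + b·N + c.
Station 8−Station 7: 375a − 47b = 21.7;  Station 9−Station 7: 282a − 182b = 28.9.
Solving gives a = 0.04711, b = −0.08579.
Gradient magnitude |∇z| = √(a² + b²) = √(0.00222 + 0.00736) = 0.09788.
True dip = arctan(0.09788) = 5.59°, dipping toward NNW (azimuth ≈ 331°).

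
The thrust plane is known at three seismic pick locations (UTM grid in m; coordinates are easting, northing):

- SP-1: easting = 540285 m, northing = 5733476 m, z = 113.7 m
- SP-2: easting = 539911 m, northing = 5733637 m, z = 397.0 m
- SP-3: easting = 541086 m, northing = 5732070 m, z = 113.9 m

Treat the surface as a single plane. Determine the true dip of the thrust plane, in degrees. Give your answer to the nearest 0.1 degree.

49.1°

Let the plane be z = a·easting + b·northing + c.
SP-2−SP-1: −374a + 161b = 283.3;  SP-3−SP-1: 801a − 1406b = 0.2.
Solving gives a = −1.00370, b = −0.57195.
Gradient magnitude |∇z| = √(a² + b²) = √(1.00742 + 0.32713) = 1.15523.
True dip = arctan(1.15523) = 49.1°, dipping toward ENE (azimuth ≈ 060°).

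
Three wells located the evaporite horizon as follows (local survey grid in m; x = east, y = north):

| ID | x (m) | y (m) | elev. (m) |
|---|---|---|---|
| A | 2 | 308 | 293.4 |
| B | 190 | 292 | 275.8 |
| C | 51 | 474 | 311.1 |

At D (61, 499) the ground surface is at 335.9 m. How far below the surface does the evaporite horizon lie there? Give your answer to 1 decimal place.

Two edge vectors: A→B = (188, -16, -17.6), A→C = (49, 166, 17.7).
Normal n = (A→B) × (A→C) = (2638.4, -4190, 31992).
So ∂z/∂x = −n_x/n_z = −0.08247 and ∂z/∂y = −n_y/n_z = 0.13097.
Intercept c from A: 293.4 + 0.16 − 40.34 = 253.23.
At (61, 499): z_contact = −5.03 + 65.35 + 253.23 = 313.55 m.
Depth below ground = 335.9 − 313.55 = 22.4 m.

22.4 m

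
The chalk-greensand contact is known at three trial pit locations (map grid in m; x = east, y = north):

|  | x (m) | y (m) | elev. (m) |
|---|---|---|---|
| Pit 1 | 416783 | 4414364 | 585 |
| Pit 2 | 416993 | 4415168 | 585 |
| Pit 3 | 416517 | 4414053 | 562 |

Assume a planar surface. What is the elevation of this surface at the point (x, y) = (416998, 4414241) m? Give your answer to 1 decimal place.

615.8 m

Two edge vectors: Pit 1→Pit 2 = (210, 804, 0), Pit 1→Pit 3 = (-266, -311, -23).
Normal n = (Pit 1→Pit 2) × (Pit 1→Pit 3) = (-18492, 4830, 148554).
So ∂z/∂x = −n_x/n_z = 0.124479987 and ∂z/∂y = −n_y/n_z = −0.032513429.
Intercept c from Pit 1: 585 − 51881.14 + 143526.11 = 92229.97.
At (416998, 4414241): z = 51907.9 − 143522.1 + 92229.97 = 615.8 m.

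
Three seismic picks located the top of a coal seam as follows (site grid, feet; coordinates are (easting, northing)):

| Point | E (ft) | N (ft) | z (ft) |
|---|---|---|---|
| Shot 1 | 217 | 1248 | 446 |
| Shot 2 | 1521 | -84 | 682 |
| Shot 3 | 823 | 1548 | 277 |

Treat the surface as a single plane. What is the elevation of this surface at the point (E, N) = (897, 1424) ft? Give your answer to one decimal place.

305.1 ft

Let the plane be z = a·E + b·N + c.
Shot 2−Shot 1: 1304a − 1332b = 236;  Shot 3−Shot 1: 606a + 300b = −169.
Solving gives a = −0.128763, b = −0.303233.
Then c = 446 − a·217 − b·1248 = 852.38.
At (897, 1424): z = −115.5 − 431.8 + 852.38 = 305.1 ft.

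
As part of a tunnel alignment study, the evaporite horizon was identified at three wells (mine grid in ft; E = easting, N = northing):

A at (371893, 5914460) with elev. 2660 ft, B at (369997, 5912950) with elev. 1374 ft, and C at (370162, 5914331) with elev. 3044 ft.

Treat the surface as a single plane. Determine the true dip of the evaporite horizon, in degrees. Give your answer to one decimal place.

52.1°

Two edge vectors: A→B = (-1896, -1510, -1286), A→C = (-1731, -129, 384).
Normal n = (A→B) × (A→C) = (-745734, 2954130, -2369226).
So ∂z/∂E = −n_x/n_z = −0.31476 and ∂z/∂N = −n_y/n_z = 1.24688.
Gradient magnitude |∇z| = √(a² + b²) = √(0.09907 + 1.55470) = 1.28599.
True dip = arctan(1.28599) = 52.1°, dipping toward SSE (azimuth ≈ 166°).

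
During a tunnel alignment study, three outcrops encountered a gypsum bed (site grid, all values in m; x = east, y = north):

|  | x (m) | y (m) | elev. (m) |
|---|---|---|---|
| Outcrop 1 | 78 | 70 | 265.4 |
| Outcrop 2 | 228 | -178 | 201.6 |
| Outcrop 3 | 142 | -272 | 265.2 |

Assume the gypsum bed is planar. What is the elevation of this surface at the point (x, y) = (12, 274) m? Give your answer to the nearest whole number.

283 m

Two edge vectors: Outcrop 1→Outcrop 2 = (150, -248, -63.8), Outcrop 1→Outcrop 3 = (64, -342, -0.2).
Normal n = (Outcrop 1→Outcrop 2) × (Outcrop 1→Outcrop 3) = (-21770, -4053.2, -35428).
So ∂z/∂x = −n_x/n_z = −0.61449 and ∂z/∂y = −n_y/n_z = −0.11441.
Intercept c from Outcrop 1: 265.4 + 47.93 + 8.01 = 321.34.
At (12, 274): z = −7.4 − 31.3 + 321.34 = 282.6 m.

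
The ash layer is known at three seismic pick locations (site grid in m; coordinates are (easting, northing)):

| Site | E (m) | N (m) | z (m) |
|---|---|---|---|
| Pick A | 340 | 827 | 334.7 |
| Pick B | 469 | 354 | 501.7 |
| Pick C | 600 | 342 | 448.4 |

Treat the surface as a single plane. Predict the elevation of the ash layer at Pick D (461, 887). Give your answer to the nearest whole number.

252 m

Two edge vectors: Pick A→Pick B = (129, -473, 167), Pick A→Pick C = (260, -485, 113.7).
Normal n = (Pick A→Pick B) × (Pick A→Pick C) = (27214.9, 28752.7, 60415).
So ∂z/∂E = −n_x/n_z = −0.45047 and ∂z/∂N = −n_y/n_z = −0.47592.
Intercept c from Pick A: 334.7 + 153.16 + 393.59 = 881.44.
At (461, 887): z = −207.7 − 422.1 + 881.44 = 251.6 m.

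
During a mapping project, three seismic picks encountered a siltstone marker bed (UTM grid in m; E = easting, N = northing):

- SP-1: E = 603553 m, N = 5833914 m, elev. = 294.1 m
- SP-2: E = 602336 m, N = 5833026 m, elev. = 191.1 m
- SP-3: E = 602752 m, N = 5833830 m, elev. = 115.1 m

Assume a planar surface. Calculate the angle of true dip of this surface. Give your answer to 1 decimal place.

18.4°

Two edge vectors: SP-1→SP-2 = (-1217, -888, -103), SP-1→SP-3 = (-801, -84, -179).
Normal n = (SP-1→SP-2) × (SP-1→SP-3) = (150300, -135340, -609060).
So ∂z/∂E = −n_x/n_z = 0.24677 and ∂z/∂N = −n_y/n_z = −0.22221.
Gradient magnitude |∇z| = √(a² + b²) = √(0.06090 + 0.04938) = 0.33208.
True dip = arctan(0.33208) = 18.4°, dipping toward NW (azimuth ≈ 312°).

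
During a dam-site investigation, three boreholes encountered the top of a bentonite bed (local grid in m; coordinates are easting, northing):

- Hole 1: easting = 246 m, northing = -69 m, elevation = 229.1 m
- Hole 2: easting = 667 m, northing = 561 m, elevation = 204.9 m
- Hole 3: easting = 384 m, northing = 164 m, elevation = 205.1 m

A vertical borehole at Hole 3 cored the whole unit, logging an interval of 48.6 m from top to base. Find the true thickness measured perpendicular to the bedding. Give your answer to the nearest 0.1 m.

Let the plane be z = a·easting + b·northing + c.
Hole 2−Hole 1: 421a + 630b = −24.2;  Hole 3−Hole 1: 138a + 233b = −24.
Solving gives a = 0.85012, b = −0.60651.
|∇z| = √(a²+b²) = 1.04430, so dip δ = arctan(1.04430) = 46.24°.
True thickness = vertical thickness × cos δ = 48.6 × cos 46.24° = 33.6 m.

33.6 m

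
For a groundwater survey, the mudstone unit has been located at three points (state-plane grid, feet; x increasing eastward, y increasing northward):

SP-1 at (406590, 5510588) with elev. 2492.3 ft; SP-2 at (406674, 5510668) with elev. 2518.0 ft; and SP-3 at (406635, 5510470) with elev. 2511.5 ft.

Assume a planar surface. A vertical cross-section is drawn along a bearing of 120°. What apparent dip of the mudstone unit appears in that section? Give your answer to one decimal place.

17.2°

Two edge vectors: SP-1→SP-2 = (84, 80, 25.7), SP-1→SP-3 = (45, -118, 19.2).
Normal n = (SP-1→SP-2) × (SP-1→SP-3) = (4568.6, -456.3, -13512).
So ∂z/∂x = −n_x/n_z = 0.33811 and ∂z/∂y = −n_y/n_z = −0.03377.
Unit vector along 120° is (sin 120°, cos 120°) = (0.8660, -0.5000).
Slope in that direction = a·(0.8660) + b·(-0.5000) = 0.30970.
Apparent dip = arctan|0.30970| = 17.2° (true dip is 18.8°, so apparent ≤ true as expected).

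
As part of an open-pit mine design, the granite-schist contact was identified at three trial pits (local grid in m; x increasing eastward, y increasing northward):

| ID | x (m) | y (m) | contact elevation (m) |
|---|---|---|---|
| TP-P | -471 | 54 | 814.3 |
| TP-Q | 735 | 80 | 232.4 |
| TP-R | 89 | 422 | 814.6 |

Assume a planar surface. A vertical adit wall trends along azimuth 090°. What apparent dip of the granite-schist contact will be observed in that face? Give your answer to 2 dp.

26.51°

Two edge vectors: TP-P→TP-Q = (1206, 26, -581.9), TP-P→TP-R = (560, 368, 0.3).
Normal n = (TP-P→TP-Q) × (TP-P→TP-R) = (214147, -326225.8, 429248).
So ∂z/∂x = −n_x/n_z = −0.49889 and ∂z/∂y = −n_y/n_z = 0.75999.
Unit vector along 090° is (sin 90°, cos 90°) = (1.0000, 0.0000).
Slope in that direction = a·(1.0000) + b·(0.0000) = −0.49889.
Apparent dip = arctan|0.49889| = 26.51° (true dip is 42.3°, so apparent ≤ true as expected).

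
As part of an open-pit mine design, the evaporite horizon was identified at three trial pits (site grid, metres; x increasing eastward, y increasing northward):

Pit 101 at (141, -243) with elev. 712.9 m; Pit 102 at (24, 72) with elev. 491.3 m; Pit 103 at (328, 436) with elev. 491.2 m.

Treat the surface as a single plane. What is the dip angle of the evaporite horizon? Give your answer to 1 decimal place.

Two edge vectors: Pit 101→Pit 102 = (-117, 315, -221.6), Pit 101→Pit 103 = (187, 679, -221.7).
Normal n = (Pit 101→Pit 102) × (Pit 101→Pit 103) = (80630.9, -67378.1, -138348).
So ∂z/∂x = −n_x/n_z = 0.58281 and ∂z/∂y = −n_y/n_z = −0.48702.
Gradient magnitude |∇z| = √(a² + b²) = √(0.33967 + 0.23719) = 0.75951.
True dip = arctan(0.75951) = 37.2°, dipping toward NW (azimuth ≈ 310°).

37.2°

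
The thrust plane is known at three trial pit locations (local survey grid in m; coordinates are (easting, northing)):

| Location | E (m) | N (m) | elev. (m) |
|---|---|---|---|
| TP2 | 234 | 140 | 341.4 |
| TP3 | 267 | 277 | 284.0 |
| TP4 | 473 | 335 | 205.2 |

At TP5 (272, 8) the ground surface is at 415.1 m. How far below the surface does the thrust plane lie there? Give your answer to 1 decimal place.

Two edge vectors: TP2→TP3 = (33, 137, -57.4), TP2→TP4 = (239, 195, -136.2).
Normal n = (TP2→TP3) × (TP2→TP4) = (-7466.4, -9224, -26308).
So ∂z/∂E = −n_x/n_z = −0.28381 and ∂z/∂N = −n_y/n_z = −0.35062.
Intercept c from TP2: 341.4 + 66.41 + 49.09 = 456.90.
At (272, 8): z_contact = −77.20 − 2.80 + 456.90 = 376.90 m.
Depth below ground = 415.1 − 376.90 = 38.2 m.

38.2 m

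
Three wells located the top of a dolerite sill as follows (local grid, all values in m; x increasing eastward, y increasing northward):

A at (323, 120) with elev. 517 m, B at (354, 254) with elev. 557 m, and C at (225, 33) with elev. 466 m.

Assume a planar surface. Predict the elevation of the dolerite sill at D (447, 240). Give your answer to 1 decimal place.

Let the plane be z = a·x + b·y + c.
B−A: 31a + 134b = 40;  C−A: −98a − 87b = −51.
Solving gives a = 0.32142, b = 0.22415.
Then c = 517 − a·323 − b·120 = 386.28.
At (447, 240): z = 143.7 + 53.8 + 386.28 = 583.8 m.

583.8 m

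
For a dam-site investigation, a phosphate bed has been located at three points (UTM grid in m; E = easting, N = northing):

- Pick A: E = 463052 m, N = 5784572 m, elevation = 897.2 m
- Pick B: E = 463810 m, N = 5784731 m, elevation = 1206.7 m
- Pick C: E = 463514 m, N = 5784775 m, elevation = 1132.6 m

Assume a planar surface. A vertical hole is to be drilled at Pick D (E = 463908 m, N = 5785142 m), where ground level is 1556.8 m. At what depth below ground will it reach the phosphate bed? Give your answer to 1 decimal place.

138.0 m

Let the plane be z = a·E + b·N + c.
Pick B−Pick A: 758a + 159b = 309.5;  Pick C−Pick A: 462a + 203b = 235.4.
Solving gives a = 0.315856297, b = 0.440760545.
Then c = 897.2 − a·463052 − b·5784572 = −2694971.80.
At (463908, 5785142): z_contact = 146528.26 + 2549862.34 − 2694971.80 = 1418.81 m.
Depth below ground = 1556.8 − 1418.81 = 138.0 m.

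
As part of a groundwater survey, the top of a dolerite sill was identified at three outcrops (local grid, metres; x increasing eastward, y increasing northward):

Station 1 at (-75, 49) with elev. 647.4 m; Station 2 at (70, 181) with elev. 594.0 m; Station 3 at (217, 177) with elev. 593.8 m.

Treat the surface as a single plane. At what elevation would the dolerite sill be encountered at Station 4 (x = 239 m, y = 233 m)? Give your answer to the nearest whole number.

572 m

Let the plane be z = a·x + b·y + c.
Station 2−Station 1: 145a + 132b = −53.4;  Station 3−Station 1: 292a + 128b = −53.6.
Solving gives a = −0.01201, b = −0.39135.
Then c = 647.4 − a·-75 − b·49 = 665.68.
At (239, 233): z = −2.9 − 91.2 + 665.68 = 571.6 m.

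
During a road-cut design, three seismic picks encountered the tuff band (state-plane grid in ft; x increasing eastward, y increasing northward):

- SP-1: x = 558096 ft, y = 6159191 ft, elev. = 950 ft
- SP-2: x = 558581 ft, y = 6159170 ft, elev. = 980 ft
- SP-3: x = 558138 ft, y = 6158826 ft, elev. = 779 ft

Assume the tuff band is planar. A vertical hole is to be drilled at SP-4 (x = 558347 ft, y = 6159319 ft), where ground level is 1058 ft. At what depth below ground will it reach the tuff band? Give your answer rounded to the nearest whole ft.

26 ft

Let the plane be z = a·x + b·y + c.
SP-2−SP-1: 485a − 21b = 30;  SP-3−SP-1: 42a − 365b = −171.
Solving gives a = 0.08255224, b = 0.47799231.
Then c = 950 − a·558096 − b·6159191 = −2989168.03.
At (558347, 6159319): z_contact = 46092.8 + 2944107.1 − 2989168.03 = 1031.9 ft.
Depth below ground = 1058 − 1031.9 = 26 ft.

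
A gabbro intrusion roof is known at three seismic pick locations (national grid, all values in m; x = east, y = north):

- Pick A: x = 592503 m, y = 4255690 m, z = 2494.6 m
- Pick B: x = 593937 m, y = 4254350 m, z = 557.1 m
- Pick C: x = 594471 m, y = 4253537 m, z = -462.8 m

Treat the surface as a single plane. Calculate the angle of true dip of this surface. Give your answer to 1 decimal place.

46.6°

Let the plane be z = a·x + b·y + c.
Pick B−Pick A: 1434a − 1340b = −1937.5;  Pick C−Pick A: 1968a − 2153b = −2957.4.
Solving gives a = −0.46309, b = 0.95032.
Gradient magnitude |∇z| = √(a² + b²) = √(0.21445 + 0.90311) = 1.05715.
True dip = arctan(1.05715) = 46.6°, dipping toward SSE (azimuth ≈ 154°).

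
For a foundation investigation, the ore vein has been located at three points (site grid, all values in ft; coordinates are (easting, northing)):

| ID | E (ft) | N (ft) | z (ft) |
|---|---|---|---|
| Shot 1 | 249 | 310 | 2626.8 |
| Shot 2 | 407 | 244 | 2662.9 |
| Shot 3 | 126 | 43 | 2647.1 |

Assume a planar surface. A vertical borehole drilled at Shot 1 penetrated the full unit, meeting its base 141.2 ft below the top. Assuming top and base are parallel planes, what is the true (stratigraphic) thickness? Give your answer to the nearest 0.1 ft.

137.8 ft

Let the plane be z = a·E + b·N + c.
Shot 2−Shot 1: 158a − 66b = 36.1;  Shot 3−Shot 1: −123a − 267b = 20.3.
Solving gives a = 0.16497, b = −0.15203.
|∇z| = √(a²+b²) = 0.22434, so dip δ = arctan(0.22434) = 12.64°.
True thickness = vertical thickness × cos δ = 141.2 × cos 12.64° = 137.8 ft.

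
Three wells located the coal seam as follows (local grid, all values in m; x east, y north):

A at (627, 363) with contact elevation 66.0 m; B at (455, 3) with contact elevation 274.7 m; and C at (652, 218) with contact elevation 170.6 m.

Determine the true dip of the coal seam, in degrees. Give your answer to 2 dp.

Two edge vectors: A→B = (-172, -360, 208.7), A→C = (25, -145, 104.6).
Normal n = (A→B) × (A→C) = (-7394.5, 23208.7, 33940).
So ∂z/∂x = −n_x/n_z = 0.21787 and ∂z/∂y = −n_y/n_z = −0.68382.
Gradient magnitude |∇z| = √(a² + b²) = √(0.04747 + 0.46760) = 0.71768.
True dip = arctan(0.71768) = 35.67°, dipping toward NNW (azimuth ≈ 342°).

35.67°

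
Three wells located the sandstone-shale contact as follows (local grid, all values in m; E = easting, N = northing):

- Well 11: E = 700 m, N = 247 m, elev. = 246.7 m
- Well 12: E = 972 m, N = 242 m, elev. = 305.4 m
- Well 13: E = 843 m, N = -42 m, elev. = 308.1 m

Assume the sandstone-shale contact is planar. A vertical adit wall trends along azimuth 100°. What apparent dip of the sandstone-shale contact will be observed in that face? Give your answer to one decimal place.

12.9°

Two edge vectors: Well 11→Well 12 = (272, -5, 58.7), Well 11→Well 13 = (143, -289, 61.4).
Normal n = (Well 11→Well 12) × (Well 11→Well 13) = (16657.3, -8306.7, -77893).
So ∂z/∂E = −n_x/n_z = 0.21385 and ∂z/∂N = −n_y/n_z = −0.10664.
Unit vector along 100° is (sin 100°, cos 100°) = (0.9848, -0.1736).
Slope in that direction = a·(0.9848) + b·(-0.1736) = 0.22912.
Apparent dip = arctan|0.22912| = 12.9° (true dip is 13.4°, so apparent ≤ true as expected).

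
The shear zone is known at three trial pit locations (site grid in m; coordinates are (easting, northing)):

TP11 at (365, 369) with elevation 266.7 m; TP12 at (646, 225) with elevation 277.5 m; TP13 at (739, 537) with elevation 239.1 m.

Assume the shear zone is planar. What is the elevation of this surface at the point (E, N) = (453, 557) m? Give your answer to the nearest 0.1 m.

Let the plane be z = a·E + b·N + c.
TP12−TP11: 281a − 144b = 10.8;  TP13−TP11: 374a + 168b = −27.6.
Solving gives a = −0.02137, b = −0.11671.
Then c = 266.7 − a·365 − b·369 = 317.57.
At (453, 557): z = −9.7 − 65.0 + 317.57 = 242.9 m.

242.9 m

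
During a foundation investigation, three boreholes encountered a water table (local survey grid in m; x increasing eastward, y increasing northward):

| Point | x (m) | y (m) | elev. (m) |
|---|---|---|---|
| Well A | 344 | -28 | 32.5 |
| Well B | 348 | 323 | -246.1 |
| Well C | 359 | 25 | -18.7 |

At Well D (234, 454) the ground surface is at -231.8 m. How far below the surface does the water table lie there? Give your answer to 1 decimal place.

Let the plane be z = a·x + b·y + c.
Well B−Well A: 4a + 351b = −278.6;  Well C−Well A: 15a + 53b = −51.2.
Solving gives a = −0.63436, b = −0.78650.
Then c = 32.5 − a·344 − b·-28 = 228.70.
At (234, 454): z_contact = −148.44 − 357.07 + 228.70 = -276.82 m.
Depth below ground = -231.8 − (-276.82) = 45.0 m.

45.0 m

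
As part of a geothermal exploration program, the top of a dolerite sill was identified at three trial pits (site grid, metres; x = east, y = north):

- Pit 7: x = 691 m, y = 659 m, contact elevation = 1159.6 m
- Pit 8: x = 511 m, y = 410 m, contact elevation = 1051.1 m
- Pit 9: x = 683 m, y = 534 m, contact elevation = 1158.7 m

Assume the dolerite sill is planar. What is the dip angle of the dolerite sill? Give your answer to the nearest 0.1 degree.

Two edge vectors: Pit 7→Pit 8 = (-180, -249, -108.5), Pit 7→Pit 9 = (-8, -125, -0.9).
Normal n = (Pit 7→Pit 8) × (Pit 7→Pit 9) = (-13338.4, 706, 20508).
So ∂z/∂x = −n_x/n_z = 0.65040 and ∂z/∂y = −n_y/n_z = −0.03443.
Gradient magnitude |∇z| = √(a² + b²) = √(0.42302 + 0.00119) = 0.65131.
True dip = arctan(0.65131) = 33.1°, dipping toward W (azimuth ≈ 273°).

33.1°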